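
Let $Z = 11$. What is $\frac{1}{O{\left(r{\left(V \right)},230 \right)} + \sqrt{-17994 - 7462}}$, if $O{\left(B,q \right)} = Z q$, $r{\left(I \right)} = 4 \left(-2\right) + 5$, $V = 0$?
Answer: $\frac{1265}{3213178} - \frac{i \sqrt{1591}}{1606589} \approx 0.00039369 - 2.4827 \cdot 10^{-5} i$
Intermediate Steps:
$r{\left(I \right)} = -3$ ($r{\left(I \right)} = -8 + 5 = -3$)
$O{\left(B,q \right)} = 11 q$
$\frac{1}{O{\left(r{\left(V \right)},230 \right)} + \sqrt{-17994 - 7462}} = \frac{1}{11 \cdot 230 + \sqrt{-17994 - 7462}} = \frac{1}{2530 + \sqrt{-25456}} = \frac{1}{2530 + 4 i \sqrt{1591}}$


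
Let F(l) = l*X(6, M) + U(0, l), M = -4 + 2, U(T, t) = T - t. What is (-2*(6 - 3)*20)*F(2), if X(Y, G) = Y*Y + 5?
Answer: -9600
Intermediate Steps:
M = -2
X(Y, G) = 5 + Y² (X(Y, G) = Y² + 5 = 5 + Y²)
F(l) = 40*l (F(l) = l*(5 + 6²) + (0 - l) = l*(5 + 36) - l = l*41 - l = 41*l - l = 40*l)
(-2*(6 - 3)*20)*F(2) = (-2*(6 - 3)*20)*(40*2) = (-2*3*20)*80 = -6*20*80 = -120*80 = -9600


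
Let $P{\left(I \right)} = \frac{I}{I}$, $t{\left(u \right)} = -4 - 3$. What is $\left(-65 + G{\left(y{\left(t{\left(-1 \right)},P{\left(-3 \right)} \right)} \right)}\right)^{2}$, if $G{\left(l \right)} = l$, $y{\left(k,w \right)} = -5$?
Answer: $4900$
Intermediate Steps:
$t{\left(u \right)} = -7$
$P{\left(I \right)} = 1$
$\left(-65 + G{\left(y{\left(t{\left(-1 \right)},P{\left(-3 \right)} \right)} \right)}\right)^{2} = \left(-65 - 5\right)^{2} = \left(-70\right)^{2} = 4900$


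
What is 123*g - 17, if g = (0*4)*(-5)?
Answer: -17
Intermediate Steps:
g = 0 (g = 0*(-5) = 0)
123*g - 17 = 123*0 - 17 = 0 - 17 = -17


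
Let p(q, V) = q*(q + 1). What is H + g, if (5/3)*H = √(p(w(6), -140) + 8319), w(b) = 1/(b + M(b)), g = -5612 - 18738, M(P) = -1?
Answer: -24350 + 9*√23109/25 ≈ -24295.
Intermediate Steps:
g = -24350
w(b) = 1/(-1 + b) (w(b) = 1/(b - 1) = 1/(-1 + b))
p(q, V) = q*(1 + q)
H = 9*√23109/25 (H = 3*√((1 + 1/(-1 + 6))/(-1 + 6) + 8319)/5 = 3*√((1 + 1/5)/5 + 8319)/5 = 3*√((1 + ⅕)/5 + 8319)/5 = 3*√((⅕)*(6/5) + 8319)/5 = 3*√(6/25 + 8319)/5 = 3*√(207981/25)/5 = 3*(3*√23109/5)/5 = 9*√23109/25 ≈ 54.726)
H + g = 9*√23109/25 - 24350 = -24350 + 9*√23109/25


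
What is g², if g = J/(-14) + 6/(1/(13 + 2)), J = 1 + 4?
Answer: 1575025/196 ≈ 8035.8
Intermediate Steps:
J = 5
g = 1255/14 (g = 5/(-14) + 6/(1/(13 + 2)) = 5*(-1/14) + 6/(1/15) = -5/14 + 6/(1/15) = -5/14 + 6*15 = -5/14 + 90 = 1255/14 ≈ 89.643)
g² = (1255/14)² = 1575025/196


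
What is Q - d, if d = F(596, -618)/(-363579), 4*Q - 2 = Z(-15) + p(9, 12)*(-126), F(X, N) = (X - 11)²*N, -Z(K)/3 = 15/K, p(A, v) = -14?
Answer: -67602983/484772 ≈ -139.45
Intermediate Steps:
Z(K) = -45/K
F(X, N) = N*(-11 + X)² (F(X, N) = (-11 + X)²*N = N*(-11 + X)²)
Q = 1769/4 (Q = ½ + (-45/(-15) - 14*(-126))/4 = ½ + (-45*(-1/15) + 1764)/4 = ½ + (3 + 1764)/4 = ½ + (¼)*1767 = ½ + 1767/4 = 1769/4 ≈ 442.25)
d = 70498350/121193 (d = -618*(-11 + 596)²/(-363579) = -618*585²*(-1/363579) = -618*342225*(-1/363579) = -211495050*(-1/363579) = 70498350/121193 ≈ 581.70)
Q - d = 1769/4 - 1*70498350/121193 = 1769/4 - 70498350/121193 = -67602983/484772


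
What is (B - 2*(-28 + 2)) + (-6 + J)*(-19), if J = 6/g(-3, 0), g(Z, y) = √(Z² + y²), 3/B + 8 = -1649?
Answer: 212093/1657 ≈ 128.00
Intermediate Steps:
B = -3/1657 (B = 3/(-8 - 1649) = 3/(-1657) = 3*(-1/1657) = -3/1657 ≈ -0.0018105)
J = 2 (J = 6/(√((-3)² + 0²)) = 6/(√(9 + 0)) = 6/(√9) = 6/3 = 6*(⅓) = 2)
(B - 2*(-28 + 2)) + (-6 + J)*(-19) = (-3/1657 - 2*(-28 + 2)) + (-6 + 2)*(-19) = (-3/1657 - 2*(-26)) - 4*(-19) = (-3/1657 + 52) + 76 = 86161/1657 + 76 = 212093/1657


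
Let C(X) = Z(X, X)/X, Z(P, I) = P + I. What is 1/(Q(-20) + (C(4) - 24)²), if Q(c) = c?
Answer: 1/464 ≈ 0.0021552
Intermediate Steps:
Z(P, I) = I + P
C(X) = 2 (C(X) = (X + X)/X = (2*X)/X = 2)
1/(Q(-20) + (C(4) - 24)²) = 1/(-20 + (2 - 24)²) = 1/(-20 + (-22)²) = 1/(-20 + 484) = 1/464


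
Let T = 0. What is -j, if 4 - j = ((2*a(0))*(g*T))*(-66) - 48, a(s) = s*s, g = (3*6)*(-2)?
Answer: -52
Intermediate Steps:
g = -36 (g = 18*(-2) = -36)
a(s) = s²
j = 52 (j = 4 - (((2*0²)*(-36*0))*(-66) - 48) = 4 - (((2*0)*0)*(-66) - 48) = 4 - ((0*0)*(-66) - 48) = 4 - (0*(-66) - 48) = 4 - (0 - 48) = 4 - 1*(-48) = 4 + 48 = 52)
-j = -1*52 = -52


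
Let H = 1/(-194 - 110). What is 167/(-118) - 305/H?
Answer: 10940793/118 ≈ 92719.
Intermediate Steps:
H = -1/304 (H = 1/(-304) = -1/304 ≈ -0.0032895)
167/(-118) - 305/H = 167/(-118) - 305/(-1/304) = 167*(-1/118) - 305*(-304) = -167/118 + 92720 = 10940793/118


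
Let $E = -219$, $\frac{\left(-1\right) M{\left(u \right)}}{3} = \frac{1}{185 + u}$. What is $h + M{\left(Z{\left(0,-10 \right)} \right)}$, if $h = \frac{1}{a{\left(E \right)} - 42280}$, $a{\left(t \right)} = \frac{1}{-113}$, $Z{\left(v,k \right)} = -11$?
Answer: $- \frac{4784195}{277103178} \approx -0.017265$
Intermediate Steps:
$M{\left(u \right)} = - \frac{3}{185 + u}$
$a{\left(t \right)} = - \frac{1}{113}$
$h = - \frac{113}{4777641}$ ($h = \frac{1}{- \frac{1}{113} - 42280} = \frac{1}{- \frac{4777641}{113}} = - \frac{113}{4777641} \approx -2.3652 \cdot 10^{-5}$)
$h + M{\left(Z{\left(0,-10 \right)} \right)} = - \frac{113}{4777641} - \frac{3}{185 - 11} = - \frac{113}{4777641} - \frac{3}{174} = - \frac{113}{4777641} - \frac{1}{58} = - \frac{4784195}{277103178}$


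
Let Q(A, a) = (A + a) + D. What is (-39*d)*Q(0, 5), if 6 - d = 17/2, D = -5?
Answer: 0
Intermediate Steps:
Q(A, a) = -5 + A + a (Q(A, a) = (A + a) - 5 = -5 + A + a)
d = -5/2 (d = 6 - 17/2 = -5/2 ≈ -2.5000)
(-39*d)*Q(0, 5) = (-39*(-5/2))*(-5 + 0 + 5) = (195/2)*0 = 0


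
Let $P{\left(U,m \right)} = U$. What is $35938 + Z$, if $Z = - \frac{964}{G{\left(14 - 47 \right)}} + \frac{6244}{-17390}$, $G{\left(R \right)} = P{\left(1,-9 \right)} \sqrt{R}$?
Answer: $\frac{312477788}{8695} + \frac{964 i \sqrt{33}}{33} \approx 35938.0 + 167.81 i$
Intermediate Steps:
$G{\left(R \right)} = \sqrt{R}$ ($G{\left(R \right)} = 1 \sqrt{R} = \sqrt{R}$)
$Z = - \frac{3122}{8695} + \frac{964 i \sqrt{33}}{33}$ ($Z = - \frac{964}{\sqrt{14 - 47}} + \frac{6244}{-17390} = - \frac{964}{\sqrt{14 - 47}} + 6244 \left(- \frac{1}{17390}\right) = - \frac{964}{\sqrt{-33}} - \frac{3122}{8695} = - \frac{964}{i \sqrt{33}} - \frac{3122}{8695} = - 964 \left(- \frac{i \sqrt{33}}{33}\right) - \frac{3122}{8695} = \frac{964 i \sqrt{33}}{33} - \frac{3122}{8695} = - \frac{3122}{8695} + \frac{964 i \sqrt{33}}{33} \approx -0.35906 + 167.81 i$)
$35938 + Z = 35938 - \left(\frac{3122}{8695} - \frac{964 i \sqrt{33}}{33}\right) = \frac{312477788}{8695} + \frac{964 i \sqrt{33}}{33}$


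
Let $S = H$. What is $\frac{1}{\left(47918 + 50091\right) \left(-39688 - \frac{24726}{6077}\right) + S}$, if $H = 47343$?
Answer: $- \frac{6077}{23640335970907} \approx -2.5706 \cdot 10^{-10}$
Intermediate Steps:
$S = 47343$
$\frac{1}{\left(47918 + 50091\right) \left(-39688 - \frac{24726}{6077}\right) + S} = \frac{1}{\left(47918 + 50091\right) \left(-39688 - \frac{24726}{6077}\right) + 47343} = \frac{1}{98009 \left(-39688 - \frac{24726}{6077}\right) + 47343} = \frac{1}{98009 \left(- \frac{241208702}{6077}\right) + 47343} = \frac{1}{- \frac{23640623674318}{6077} + 47343} = \frac{1}{- \frac{23640335970907}{6077}} = - \frac{6077}{23640335970907}$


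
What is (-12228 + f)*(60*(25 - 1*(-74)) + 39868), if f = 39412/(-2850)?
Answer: -799102511648/1425 ≈ -5.6077e+8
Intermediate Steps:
f = -19706/1425 (f = 39412*(-1/2850) = -19706/1425 ≈ -13.829)
(-12228 + f)*(60*(25 - 1*(-74)) + 39868) = (-12228 - 19706/1425)*(60*(25 - 1*(-74)) + 39868) = -17444606*(60*(25 + 74) + 39868)/1425 = -17444606*(60*99 + 39868)/1425 = -17444606*(5940 + 39868)/1425 = -17444606/1425*45808 = -799102511648/1425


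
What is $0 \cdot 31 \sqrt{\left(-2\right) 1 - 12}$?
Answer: $0$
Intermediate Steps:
$0 \cdot 31 \sqrt{\left(-2\right) 1 - 12} = 0 \sqrt{-2 - 12} = 0 \sqrt{-14} = 0 i \sqrt{14} = 0$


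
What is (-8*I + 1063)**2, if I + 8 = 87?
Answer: 185761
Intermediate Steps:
I = 79 (I = -8 + 87 = 79)
(-8*I + 1063)**2 = (-8*79 + 1063)**2 = (-632 + 1063)**2 = 431**2 = 185761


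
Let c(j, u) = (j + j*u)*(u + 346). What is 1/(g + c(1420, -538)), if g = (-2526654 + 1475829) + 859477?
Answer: 1/146216332 ≈ 6.8392e-9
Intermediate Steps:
g = -191348 (g = -1050825 + 859477 = -191348)
c(j, u) = (346 + u)*(j + j*u) (c(j, u) = (j + j*u)*(346 + u) = (346 + u)*(j + j*u))
1/(g + c(1420, -538)) = 1/(-191348 + 1420*(346 + (-538)**2 + 347*(-538))) = 1/(-191348 + 1420*(346 + 289444 - 186686)) = 1/(-191348 + 1420*103104) = 1/(-191348 + 146407680) = 1/146216332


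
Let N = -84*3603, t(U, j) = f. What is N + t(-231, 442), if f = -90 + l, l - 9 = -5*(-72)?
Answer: -302373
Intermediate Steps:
l = 369 (l = 9 - 5*(-72) = 9 + 360 = 369)
f = 279 (f = -90 + 369 = 279)
t(U, j) = 279
N = -302652
N + t(-231, 442) = -302652 + 279 = -302373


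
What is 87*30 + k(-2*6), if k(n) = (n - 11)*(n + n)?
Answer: 3162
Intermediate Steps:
k(n) = 2*n*(-11 + n) (k(n) = (-11 + n)*(2*n) = 2*n*(-11 + n))
87*30 + k(-2*6) = 87*30 + 2*(-2*6)*(-11 - 2*6) = 2610 + 2*(-12)*(-11 - 12) = 2610 + 2*(-12)*(-23) = 2610 + 552 = 3162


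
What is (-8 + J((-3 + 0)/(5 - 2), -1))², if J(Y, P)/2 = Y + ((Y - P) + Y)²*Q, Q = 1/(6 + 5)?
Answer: 11664/121 ≈ 96.397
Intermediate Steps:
Q = 1/11 ≈ 0.090909
J(Y, P) = 2*Y + 2*(-P + 2*Y)²/11 (J(Y, P) = 2*(Y + ((Y - P) + Y)²*(1/11)) = 2*(Y + (-P + 2*Y)²*(1/11)) = 2*(Y + (-P + 2*Y)²/11) = 2*Y + 2*(-P + 2*Y)²/11)
(-8 + J((-3 + 0)/(5 - 2), -1))² = (-8 + (2*((-3 + 0)/(5 - 2)) + 2*(-1 - 2*(-3 + 0)/(5 - 2))²/11))² = (-8 + (2*(-3/3) + 2*(-1 - (-6)/3)²/11))² = (-8 + (2*(-3*⅓) + 2*(-1 - (-6)/3)²/11))² = (-8 + (2*(-1) + 2*(-1 - 2*(-1))²/11))² = (-8 + (-2 + 2*(-1 + 2)²/11))² = (-8 + (-2 + (2/11)*1²))² = (-8 + (-2 + (2/11)*1))² = (-8 + (-2 + 2/11))² = (-8 - 20/11)² = (-108/11)² = 11664/121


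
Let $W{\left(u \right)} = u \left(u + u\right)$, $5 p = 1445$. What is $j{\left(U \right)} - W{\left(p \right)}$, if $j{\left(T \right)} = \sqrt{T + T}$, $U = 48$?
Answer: $-167042 + 4 \sqrt{6} \approx -1.6703 \cdot 10^{5}$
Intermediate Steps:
$p = 289$ ($p = \frac{1}{5} \cdot 1445 = 289$)
$W{\left(u \right)} = 2 u^{2}$ ($W{\left(u \right)} = u 2 u = 2 u^{2}$)
$j{\left(T \right)} = \sqrt{2} \sqrt{T}$ ($j{\left(T \right)} = \sqrt{2 T} = \sqrt{2} \sqrt{T}$)
$j{\left(U \right)} - W{\left(p \right)} = \sqrt{2} \sqrt{48} - 2 \cdot 289^{2} = \sqrt{2} \cdot 4 \sqrt{3} - 2 \cdot 83521 = 4 \sqrt{6} - 167042 = -167042 + 4 \sqrt{6}$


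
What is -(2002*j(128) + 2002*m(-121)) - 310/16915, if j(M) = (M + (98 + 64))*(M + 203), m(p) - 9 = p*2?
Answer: -648539753924/3383 ≈ -1.9171e+8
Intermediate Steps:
m(p) = 9 + 2*p (m(p) = 9 + p*2 = 9 + 2*p)
j(M) = (162 + M)*(203 + M) (j(M) = (M + 162)*(203 + M) = (162 + M)*(203 + M))
-(2002*j(128) + 2002*m(-121)) - 310/16915 = -(192189998 - 484484) - 310/16915 = -2002/(1/((32886 + 16384 + 46720) + (9 - 242))) - 310*1/16915 = -2002/(1/(95990 - 233)) - 62/3383 = -2002/(1/95757) - 62/3383 = -2002/1/95757 - 62/3383 = -2002*95757 - 62/3383 = -191705514 - 62/3383 = -648539753924/3383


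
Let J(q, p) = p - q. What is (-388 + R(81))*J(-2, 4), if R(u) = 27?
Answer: -2166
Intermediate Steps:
(-388 + R(81))*J(-2, 4) = (-388 + 27)*(4 - 1*(-2)) = -361*(4 + 2) = -361*6 = -2166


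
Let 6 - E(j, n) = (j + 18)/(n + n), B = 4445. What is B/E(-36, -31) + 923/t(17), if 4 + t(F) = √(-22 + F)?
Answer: 746737/1239 - 923*I*√5/21 ≈ 602.69 - 98.281*I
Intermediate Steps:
t(F) = -4 + √(-22 + F)
E(j, n) = 6 - (18 + j)/(2*n) (E(j, n) = 6 - (j + 18)/(n + n) = 6 - (18 + j)/(2*n))
B/E(-36, -31) + 923/t(17) = 4445/(((½)*(-18 - 1*(-36) + 12*(-31))/(-31))) + 923/(-4 + √(-22 + 17)) = 4445/(((½)*(-1/31)*(-18 + 36 - 372))) + 923/(-4 + √(-5)) = 4445/(((½)*(-1/31)*(-354))) + 923/(-4 + I*√5) = 4445/(177/31) + 923/(-4 + I*√5) = 4445*(31/177) + 923/(-4 + I*√5) = 137795/177 + 923/(-4 + I*√5)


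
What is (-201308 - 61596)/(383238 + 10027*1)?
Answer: -262904/393265 ≈ -0.66852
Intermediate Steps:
(-201308 - 61596)/(383238 + 10027*1) = -262904/(383238 + 10027) = -262904/393265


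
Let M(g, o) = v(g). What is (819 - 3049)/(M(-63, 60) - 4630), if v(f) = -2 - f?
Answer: 2230/4569 ≈ 0.48807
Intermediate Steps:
M(g, o) = -2 - g
(819 - 3049)/(M(-63, 60) - 4630) = (819 - 3049)/((-2 - 1*(-63)) - 4630) = -2230/((-2 + 63) - 4630) = -2230/(61 - 4630) = -2230/(-4569) = -2230*(-1/4569) = 2230/4569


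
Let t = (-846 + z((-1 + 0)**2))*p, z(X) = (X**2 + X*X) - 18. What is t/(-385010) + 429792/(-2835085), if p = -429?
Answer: -2207059965/1984611047 ≈ -1.1121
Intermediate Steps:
z(X) = -18 + 2*X**2 (z(X) = (X**2 + X**2) - 18 = 2*X**2 - 18 = -18 + 2*X**2)
t = 369798 (t = (-846 + (-18 + 2*((-1 + 0)**2)**2))*(-429) = (-846 + (-18 + 2*((-1)**2)**2))*(-429) = (-846 + (-18 + 2*1**2))*(-429) = (-846 + (-18 + 2*1))*(-429) = (-846 + (-18 + 2))*(-429) = (-846 - 16)*(-429) = -862*(-429) = 369798)
t/(-385010) + 429792/(-2835085) = 369798/(-385010) + 429792/(-2835085) = 369798*(-1/385010) + 429792*(-1/2835085) = -184899/192505 - 39072/257735 = -2207059965/1984611047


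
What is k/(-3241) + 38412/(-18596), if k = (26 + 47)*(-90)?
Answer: -579393/15067409 ≈ -0.038453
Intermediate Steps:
k = -6570 (k = 73*(-90) = -6570)
k/(-3241) + 38412/(-18596) = -6570/(-3241) + 38412/(-18596) = -6570*(-1/3241) + 38412*(-1/18596) = 6570/3241 - 9603/4649 = -579393/15067409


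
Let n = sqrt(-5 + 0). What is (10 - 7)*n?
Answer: 3*I*sqrt(5) ≈ 6.7082*I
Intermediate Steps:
n = I*sqrt(5) (n = sqrt(-5) = I*sqrt(5) ≈ 2.2361*I)
(10 - 7)*n = (10 - 7)*(I*sqrt(5)) = 3*(I*sqrt(5)) = 3*I*sqrt(5)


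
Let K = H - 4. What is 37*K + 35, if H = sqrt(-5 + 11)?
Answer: -113 + 37*sqrt(6) ≈ -22.369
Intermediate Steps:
H = sqrt(6) ≈ 2.4495
K = -4 + sqrt(6) (K = sqrt(6) - 4 = -4 + sqrt(6) ≈ -1.5505)
37*K + 35 = 37*(-4 + sqrt(6)) + 35 = (-148 + 37*sqrt(6)) + 35 = -113 + 37*sqrt(6)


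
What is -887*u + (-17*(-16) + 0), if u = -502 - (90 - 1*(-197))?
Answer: 700115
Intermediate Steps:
u = -789 (u = -502 - (90 + 197) = -502 - 1*287 = -502 - 287 = -789)
-887*u + (-17*(-16) + 0) = -887*(-789) + (-17*(-16) + 0) = 699843 + (272 + 0) = 699843 + 272 = 700115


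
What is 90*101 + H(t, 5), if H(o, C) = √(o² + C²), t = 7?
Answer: 9090 + √74 ≈ 9098.6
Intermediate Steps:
H(o, C) = √(C² + o²)
90*101 + H(t, 5) = 90*101 + √(5² + 7²) = 9090 + √(25 + 49) = 9090 + √74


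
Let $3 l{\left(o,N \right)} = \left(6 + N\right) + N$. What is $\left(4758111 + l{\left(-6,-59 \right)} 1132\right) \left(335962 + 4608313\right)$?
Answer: $\frac{69949372831975}{3} \approx 2.3316 \cdot 10^{13}$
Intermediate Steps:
$l{\left(o,N \right)} = 2 + \frac{2 N}{3}$ ($l{\left(o,N \right)} = \frac{\left(6 + N\right) + N}{3} = \frac{6 + 2 N}{3} = 2 + \frac{2 N}{3}$)
$\left(4758111 + l{\left(-6,-59 \right)} 1132\right) \left(335962 + 4608313\right) = \left(4758111 + \left(2 + \frac{2}{3} \left(-59\right)\right) 1132\right) \left(335962 + 4608313\right) = \left(4758111 + \left(2 - \frac{118}{3}\right) 1132\right) 4944275 = \left(4758111 - \frac{126784}{3}\right) 4944275 = \frac{14147549}{3} \cdot 4944275 = \frac{69949372831975}{3}$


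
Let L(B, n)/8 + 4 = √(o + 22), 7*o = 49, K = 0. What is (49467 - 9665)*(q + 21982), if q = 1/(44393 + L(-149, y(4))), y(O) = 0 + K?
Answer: 1721766862092317782/1967896465 - 318416*√29/1967896465 ≈ 8.7493e+8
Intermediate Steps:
o = 7 (o = (⅐)*49 = 7)
y(O) = 0 (y(O) = 0 + 0 = 0)
L(B, n) = -32 + 8*√29 (L(B, n) = -32 + 8*√(7 + 22) = -32 + 8*√29)
q = 1/(44361 + 8*√29) (q = 1/(44393 + (-32 + 8*√29)) = 1/(44361 + 8*√29) ≈ 2.2520e-5)
(49467 - 9665)*(q + 21982) = (49467 - 9665)*((44361/1967896465 - 8*√29/1967896465) + 21982) = 39802*(43258300137991/1967896465 - 8*√29/1967896465) = 1721766862092317782/1967896465 - 318416*√29/1967896465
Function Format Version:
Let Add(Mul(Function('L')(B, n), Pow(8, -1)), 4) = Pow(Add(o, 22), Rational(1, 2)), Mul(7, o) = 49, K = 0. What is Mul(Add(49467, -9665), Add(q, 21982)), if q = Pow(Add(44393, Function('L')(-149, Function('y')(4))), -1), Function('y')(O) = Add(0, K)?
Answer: Add(Rational(1721766862092317782, 1967896465), Mul(Rational(-318416, 1967896465), Pow(29, Rational(1, 2)))) ≈ 8.7493e+8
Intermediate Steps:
o = 7 (o = Mul(Rational(1, 7), 49) = 7)
Function('y')(O) = 0 (Function('y')(O) = Add(0, 0) = 0)
Function('L')(B, n) = Add(-32, Mul(8, Pow(29, Rational(1, 2)))) (Function('L')(B, n) = Add(-32, Mul(8, Pow(Add(7, 22), Rational(1, 2)))) = Add(-32, Mul(8, Pow(29, Rational(1, 2)))))
q = Pow(Add(44361, Mul(8, Pow(29, Rational(1, 2)))), -1) (q = Pow(Add(44393, Add(-32, Mul(8, Pow(29, Rational(1, 2))))), -1) = Pow(Add(44361, Mul(8, Pow(29, Rational(1, 2)))), -1) ≈ 2.2520e-5)
Mul(Add(49467, -9665), Add(q, 21982)) = Mul(Add(49467, -9665), Add(Add(Rational(44361, 1967896465), Mul(Rational(-8, 1967896465), Pow(29, Rational(1, 2)))), 21982)) = Mul(39802, Add(Rational(43258300137991, 1967896465), Mul(Rational(-8, 1967896465), Pow(29, Rational(1, 2))))) = Add(Rational(1721766862092317782, 1967896465), Mul(Rational(-318416, 1967896465), Pow(29, Rational(1, 2))))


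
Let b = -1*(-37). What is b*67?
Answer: 2479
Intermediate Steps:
b = 37
b*67 = 37*67 = 2479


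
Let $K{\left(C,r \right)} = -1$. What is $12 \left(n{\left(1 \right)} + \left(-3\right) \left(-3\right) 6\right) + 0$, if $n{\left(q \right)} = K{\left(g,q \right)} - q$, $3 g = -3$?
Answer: $624$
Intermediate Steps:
$g = -1$ ($g = \frac{1}{3} \left(-3\right) = -1$)
$n{\left(q \right)} = -1 - q$
$12 \left(n{\left(1 \right)} + \left(-3\right) \left(-3\right) 6\right) + 0 = 12 \left(\left(-1 - 1\right) + \left(-3\right) \left(-3\right) 6\right) + 0 = 12 \left(\left(-1 - 1\right) + 9 \cdot 6\right) + 0 = 12 \left(-2 + 54\right) + 0 = 12 \cdot 52 + 0 = 624 + 0 = 624$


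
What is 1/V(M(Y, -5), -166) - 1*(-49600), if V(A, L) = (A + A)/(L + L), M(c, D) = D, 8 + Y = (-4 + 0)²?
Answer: 248166/5 ≈ 49633.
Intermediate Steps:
Y = 8 (Y = -8 + (-4 + 0)² = -8 + (-4)² = -8 + 16 = 8)
V(A, L) = A/L (V(A, L) = (2*A)/((2*L)) = (2*A)*(1/(2*L)) = A/L)
1/V(M(Y, -5), -166) - 1*(-49600) = 1/(-5/(-166)) - 1*(-49600) = 1/(-5*(-1/166)) + 49600 = 1/(5/166) + 49600 = 166/5 + 49600 = 248166/5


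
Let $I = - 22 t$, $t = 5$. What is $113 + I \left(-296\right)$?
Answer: $32673$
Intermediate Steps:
$I = -110$ ($I = \left(-22\right) 5 = -110$)
$113 + I \left(-296\right) = 113 - -32560 = 113 + 32560 = 32673$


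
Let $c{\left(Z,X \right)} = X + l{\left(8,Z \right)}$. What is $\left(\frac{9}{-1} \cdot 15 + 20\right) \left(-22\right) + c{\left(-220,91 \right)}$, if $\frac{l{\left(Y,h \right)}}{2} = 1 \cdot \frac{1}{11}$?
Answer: $\frac{28833}{11} \approx 2621.2$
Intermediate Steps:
$l{\left(Y,h \right)} = \frac{2}{11}$ ($l{\left(Y,h \right)} = 2 \cdot 1 \cdot \frac{1}{11} = 2 \cdot \frac{1}{11} = \frac{2}{11}$)
$c{\left(Z,X \right)} = \frac{2}{11} + X$ ($c{\left(Z,X \right)} = X + \frac{2}{11} = \frac{2}{11} + X$)
$\left(\frac{9}{-1} \cdot 15 + 20\right) \left(-22\right) + c{\left(-220,91 \right)} = \left(\frac{9}{-1} \cdot 15 + 20\right) \left(-22\right) + \left(\frac{2}{11} + 91\right) = \left(9 \left(-1\right) 15 + 20\right) \left(-22\right) + \frac{1003}{11} = \left(\left(-9\right) 15 + 20\right) \left(-22\right) + \frac{1003}{11} = \left(-135 + 20\right) \left(-22\right) + \frac{1003}{11} = \left(-115\right) \left(-22\right) + \frac{1003}{11} = 2530 + \frac{1003}{11} = \frac{28833}{11}$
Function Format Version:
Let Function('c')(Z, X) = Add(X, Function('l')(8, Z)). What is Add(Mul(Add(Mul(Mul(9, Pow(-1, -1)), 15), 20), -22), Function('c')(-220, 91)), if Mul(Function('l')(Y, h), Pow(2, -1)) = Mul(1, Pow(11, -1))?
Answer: Rational(28833, 11) ≈ 2621.2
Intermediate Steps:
Function('l')(Y, h) = Rational(2, 11) (Function('l')(Y, h) = Mul(2, Mul(1, Pow(11, -1))) = Mul(2, Mul(1, Rational(1, 11))) = Mul(2, Rational(1, 11)) = Rational(2, 11))
Function('c')(Z, X) = Add(Rational(2, 11), X) (Function('c')(Z, X) = Add(X, Rational(2, 11)) = Add(Rational(2, 11), X))
Add(Mul(Add(Mul(Mul(9, Pow(-1, -1)), 15), 20), -22), Function('c')(-220, 91)) = Add(Mul(Add(Mul(Mul(9, Pow(-1, -1)), 15), 20), -22), Add(Rational(2, 11), 91)) = Add(Mul(Add(Mul(Mul(9, -1), 15), 20), -22), Rational(1003, 11)) = Add(Mul(Add(Mul(-9, 15), 20), -22), Rational(1003, 11)) = Add(Mul(Add(-135, 20), -22), Rational(1003, 11)) = Add(Mul(-115, -22), Rational(1003, 11)) = Add(2530, Rational(1003, 11)) = Rational(28833, 11)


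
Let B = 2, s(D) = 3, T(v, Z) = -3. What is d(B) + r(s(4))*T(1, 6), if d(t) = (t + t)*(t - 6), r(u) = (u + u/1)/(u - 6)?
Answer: -10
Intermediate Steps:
r(u) = 2*u/(-6 + u) (r(u) = (u + u*1)/(-6 + u) = (u + u)/(-6 + u) = (2*u)/(-6 + u) = 2*u/(-6 + u))
d(t) = 2*t*(-6 + t) (d(t) = (2*t)*(-6 + t) = 2*t*(-6 + t))
d(B) + r(s(4))*T(1, 6) = 2*2*(-6 + 2) + (2*3/(-6 + 3))*(-3) = 2*2*(-4) + (2*3/(-3))*(-3) = -16 + (2*3*(-⅓))*(-3) = -16 - 2*(-3) = -16 + 6 = -10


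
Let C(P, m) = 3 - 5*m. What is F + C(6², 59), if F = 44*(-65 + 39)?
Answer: -1436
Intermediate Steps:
F = -1144 (F = 44*(-26) = -1144)
F + C(6², 59) = -1144 + (3 - 5*59) = -1144 + (3 - 295) = -1144 - 292 = -1436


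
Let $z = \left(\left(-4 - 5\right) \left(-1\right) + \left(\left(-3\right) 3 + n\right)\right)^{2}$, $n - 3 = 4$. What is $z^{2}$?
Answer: $2401$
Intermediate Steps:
$n = 7$ ($n = 3 + 4 = 7$)
$z = 49$ ($z = \left(\left(-4 - 5\right) \left(-1\right) + \left(\left(-3\right) 3 + 7\right)\right)^{2} = \left(\left(-9\right) \left(-1\right) + \left(-9 + 7\right)\right)^{2} = \left(9 - 2\right)^{2} = 7^{2} = 49$)
$z^{2} = 49^{2} = 2401$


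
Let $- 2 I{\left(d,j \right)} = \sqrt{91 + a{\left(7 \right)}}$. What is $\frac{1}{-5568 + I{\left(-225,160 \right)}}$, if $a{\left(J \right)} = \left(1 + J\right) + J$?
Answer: $- \frac{11136}{62005195} + \frac{\sqrt{106}}{62005195} \approx -0.00017943$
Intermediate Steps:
$a{\left(J \right)} = 1 + 2 J$
$I{\left(d,j \right)} = - \frac{\sqrt{106}}{2}$ ($I{\left(d,j \right)} = - \frac{\sqrt{91 + \left(1 + 2 \cdot 7\right)}}{2} = - \frac{\sqrt{91 + \left(1 + 14\right)}}{2} = - \frac{\sqrt{91 + 15}}{2} = - \frac{\sqrt{106}}{2}$)
$\frac{1}{-5568 + I{\left(-225,160 \right)}} = \frac{1}{-5568 - \frac{\sqrt{106}}{2}}$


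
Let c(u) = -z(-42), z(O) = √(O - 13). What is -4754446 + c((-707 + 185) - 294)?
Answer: -4754446 - I*√55 ≈ -4.7544e+6 - 7.4162*I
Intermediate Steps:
z(O) = √(-13 + O)
c(u) = -I*√55 (c(u) = -√(-13 - 42) = -√(-55) = -I*√55)
-4754446 + c((-707 + 185) - 294) = -4754446 - I*√55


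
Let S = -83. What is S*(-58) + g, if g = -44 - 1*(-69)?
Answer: 4839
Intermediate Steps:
g = 25 (g = -44 + 69 = 25)
S*(-58) + g = -83*(-58) + 25 = 4814 + 25 = 4839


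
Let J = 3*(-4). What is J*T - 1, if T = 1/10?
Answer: -11/5 ≈ -2.2000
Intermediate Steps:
J = -12
T = ⅒ ≈ 0.10000
J*T - 1 = -12*⅒ - 1 = -6/5 - 1 = -11/5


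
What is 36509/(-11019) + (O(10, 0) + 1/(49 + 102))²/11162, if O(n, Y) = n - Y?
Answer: -9266556645559/2804387972478 ≈ -3.3043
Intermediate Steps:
36509/(-11019) + (O(10, 0) + 1/(49 + 102))²/11162 = 36509/(-11019) + ((10 - 1*0) + 1/(49 + 102))²/11162 = 36509*(-1/11019) + ((10 + 0) + 1/151)²*(1/11162) = -36509/11019 + (10 + 1/151)²*(1/11162) = -36509/11019 + (1511/151)²*(1/11162) = -36509/11019 + (2283121/22801)*(1/11162) = -36509/11019 + 2283121/254504762 = -9266556645559/2804387972478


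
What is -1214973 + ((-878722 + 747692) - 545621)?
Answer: -1891624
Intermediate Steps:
-1214973 + ((-878722 + 747692) - 545621) = -1214973 + (-131030 - 545621) = -1214973 - 676651 = -1891624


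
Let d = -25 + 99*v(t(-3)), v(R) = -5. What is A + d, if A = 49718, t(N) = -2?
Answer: 49198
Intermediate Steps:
d = -520 (d = -25 + 99*(-5) = -25 - 495 = -520)
A + d = 49718 - 520 = 49198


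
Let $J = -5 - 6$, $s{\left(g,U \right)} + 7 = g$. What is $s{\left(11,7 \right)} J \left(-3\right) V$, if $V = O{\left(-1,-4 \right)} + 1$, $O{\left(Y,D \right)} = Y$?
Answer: $0$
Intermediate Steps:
$s{\left(g,U \right)} = -7 + g$
$V = 0$ ($V = -1 + 1 = 0$)
$J = -11$ ($J = -5 - 6 = -11$)
$s{\left(11,7 \right)} J \left(-3\right) V = \left(-7 + 11\right) \left(-11\right) \left(-3\right) 0 = 4 \cdot 33 \cdot 0 = 4 \cdot 0 = 0$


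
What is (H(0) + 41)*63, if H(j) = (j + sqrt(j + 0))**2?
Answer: 2583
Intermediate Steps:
H(j) = (j + sqrt(j))**2
(H(0) + 41)*63 = ((0 + sqrt(0))**2 + 41)*63 = ((0 + 0)**2 + 41)*63 = (0**2 + 41)*63 = (0 + 41)*63 = 41*63 = 2583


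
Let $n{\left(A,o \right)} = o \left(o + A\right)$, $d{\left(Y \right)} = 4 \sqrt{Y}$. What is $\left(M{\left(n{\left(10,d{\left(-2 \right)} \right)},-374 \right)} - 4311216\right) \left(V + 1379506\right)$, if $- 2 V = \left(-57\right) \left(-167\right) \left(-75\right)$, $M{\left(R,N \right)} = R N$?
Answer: $-7465508725688 - 25977568760 i \sqrt{2} \approx -7.4655 \cdot 10^{12} - 3.6738 \cdot 10^{10} i$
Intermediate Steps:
$n{\left(A,o \right)} = o \left(A + o\right)$
$M{\left(R,N \right)} = N R$
$V = \frac{713925}{2}$ ($V = - \frac{\left(-57\right) \left(-167\right) \left(-75\right)}{2} = - \frac{9519 \left(-75\right)}{2} = \left(- \frac{1}{2}\right) \left(-713925\right) = \frac{713925}{2} \approx 3.5696 \cdot 10^{5}$)
$\left(M{\left(n{\left(10,d{\left(-2 \right)} \right)},-374 \right)} - 4311216\right) \left(V + 1379506\right) = \left(- 374 \cdot 4 \sqrt{-2} \left(10 + 4 \sqrt{-2}\right) - 4311216\right) \left(\frac{713925}{2} + 1379506\right) = \left(- 374 \cdot 4 i \sqrt{2} \left(10 + 4 i \sqrt{2}\right) - 4311216\right) \frac{3472937}{2} = \left(- 1496 i \sqrt{2} \left(10 + 4 i \sqrt{2}\right) - 4311216\right) \frac{3472937}{2} = \left(-4311216 - 1496 i \sqrt{2} \left(10 + 4 i \sqrt{2}\right)\right) \frac{3472937}{2} = -7486290780696 - 2597756876 i \sqrt{2} \left(10 + 4 i \sqrt{2}\right)$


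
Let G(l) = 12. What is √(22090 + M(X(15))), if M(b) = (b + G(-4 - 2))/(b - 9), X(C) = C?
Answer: √88378/2 ≈ 148.64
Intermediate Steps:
M(b) = (12 + b)/(-9 + b) (M(b) = (b + 12)/(b - 9) = (12 + b)/(-9 + b))
√(22090 + M(X(15))) = √(22090 + (12 + 15)/(-9 + 15)) = √(22090 + 27/6) = √(22090 + (⅙)*27) = √(22090 + 9/2) = √(44189/2) = √88378/2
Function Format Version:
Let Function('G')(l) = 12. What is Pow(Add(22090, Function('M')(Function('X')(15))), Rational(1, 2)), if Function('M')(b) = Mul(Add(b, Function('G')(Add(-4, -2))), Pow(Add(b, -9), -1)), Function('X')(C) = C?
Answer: Mul(Rational(1, 2), Pow(88378, Rational(1, 2))) ≈ 148.64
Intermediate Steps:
Function('M')(b) = Mul(Pow(Add(-9, b), -1), Add(12, b)) (Function('M')(b) = Mul(Add(b, 12), Pow(Add(b, -9), -1)) = Mul(Add(12, b), Pow(Add(-9, b), -1)) = Mul(Pow(Add(-9, b), -1), Add(12, b)))
Pow(Add(22090, Function('M')(Function('X')(15))), Rational(1, 2)) = Pow(Add(22090, Mul(Pow(Add(-9, 15), -1), Add(12, 15))), Rational(1, 2)) = Pow(Add(22090, Mul(Pow(6, -1), 27)), Rational(1, 2)) = Pow(Add(22090, Mul(Rational(1, 6), 27)), Rational(1, 2)) = Pow(Add(22090, Rational(9, 2)), Rational(1, 2)) = Pow(Rational(44189, 2), Rational(1, 2)) = Mul(Rational(1, 2), Pow(88378, Rational(1, 2)))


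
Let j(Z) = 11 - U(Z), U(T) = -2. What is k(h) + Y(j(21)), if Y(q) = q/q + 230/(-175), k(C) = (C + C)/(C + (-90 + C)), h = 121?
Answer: 3399/2660 ≈ 1.2778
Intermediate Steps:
k(C) = 2*C/(-90 + 2*C) (k(C) = (2*C)/(-90 + 2*C) = 2*C/(-90 + 2*C))
j(Z) = 13 (j(Z) = 11 - 1*(-2) = 11 + 2 = 13)
Y(q) = -11/35 (Y(q) = 1 + 230*(-1/175) = 1 - 46/35 = -11/35)
k(h) + Y(j(21)) = 121/(-45 + 121) - 11/35 = 121/76 - 11/35 = 3399/2660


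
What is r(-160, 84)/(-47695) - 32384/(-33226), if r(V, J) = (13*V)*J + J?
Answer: 3673505308/792357035 ≈ 4.6362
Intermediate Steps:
r(V, J) = J + 13*J*V (r(V, J) = 13*J*V + J = J + 13*J*V)
r(-160, 84)/(-47695) - 32384/(-33226) = (84*(1 + 13*(-160)))/(-47695) - 32384/(-33226) = (84*(1 - 2080))*(-1/47695) - 32384*(-1/33226) = (84*(-2079))*(-1/47695) + 16192/16613 = -174636*(-1/47695) + 16192/16613 = 174636/47695 + 16192/16613 = 3673505308/792357035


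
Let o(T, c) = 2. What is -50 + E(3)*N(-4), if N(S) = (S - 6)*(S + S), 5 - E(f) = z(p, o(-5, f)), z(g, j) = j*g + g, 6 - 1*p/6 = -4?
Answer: -14050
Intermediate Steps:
p = 60 (p = 36 - 6*(-4) = 36 + 24 = 60)
z(g, j) = g + g*j (z(g, j) = g*j + g = g + g*j)
E(f) = -175 (E(f) = 5 - 60*(1 + 2) = 5 - 60*3 = 5 - 1*180 = 5 - 180 = -175)
N(S) = 2*S*(-6 + S) (N(S) = (-6 + S)*(2*S) = 2*S*(-6 + S))
-50 + E(3)*N(-4) = -50 - 350*(-4)*(-6 - 4) = -50 - 350*(-4)*(-10) = -50 - 175*80 = -50 - 14000 = -14050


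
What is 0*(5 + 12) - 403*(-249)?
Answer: 100347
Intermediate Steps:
0*(5 + 12) - 403*(-249) = 0*17 + 100347 = 0 + 100347 = 100347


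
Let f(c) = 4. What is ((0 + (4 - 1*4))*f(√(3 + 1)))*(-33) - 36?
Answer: -36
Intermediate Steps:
((0 + (4 - 1*4))*f(√(3 + 1)))*(-33) - 36 = ((0 + (4 - 1*4))*4)*(-33) - 36 = ((0 + (4 - 4))*4)*(-33) - 36 = ((0 + 0)*4)*(-33) - 36 = (0*4)*(-33) - 36 = 0*(-33) - 36 = 0 - 36 = -36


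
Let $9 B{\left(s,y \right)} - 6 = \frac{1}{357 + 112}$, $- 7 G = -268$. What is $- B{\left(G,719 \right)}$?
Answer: $- \frac{2815}{4221} \approx -0.6669$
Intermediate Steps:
$G = \frac{268}{7}$ ($G = \left(- \frac{1}{7}\right) \left(-268\right) = \frac{268}{7} \approx 38.286$)
$B{\left(s,y \right)} = \frac{2815}{4221}$ ($B{\left(s,y \right)} = \frac{2}{3} + \frac{1}{9 \left(357 + 112\right)} = \frac{2}{3} + \frac{1}{9 \cdot 469} = \frac{2}{3} + \frac{1}{9} \cdot \frac{1}{469} = \frac{2}{3} + \frac{1}{4221} = \frac{2815}{4221}$)
$- B{\left(G,719 \right)} = \left(-1\right) \frac{2815}{4221} = - \frac{2815}{4221}$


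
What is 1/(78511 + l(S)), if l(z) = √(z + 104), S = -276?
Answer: 78511/6163977293 - 2*I*√43/6163977293 ≈ 1.2737e-5 - 2.1277e-9*I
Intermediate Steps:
l(z) = √(104 + z)
1/(78511 + l(S)) = 1/(78511 + √(104 - 276)) = 1/(78511 + √(-172)) = 1/(78511 + 2*I*√43)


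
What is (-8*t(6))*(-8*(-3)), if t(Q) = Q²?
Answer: -6912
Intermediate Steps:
(-8*t(6))*(-8*(-3)) = (-8*6²)*(-8*(-3)) = -8*36*24 = -288*24 = -6912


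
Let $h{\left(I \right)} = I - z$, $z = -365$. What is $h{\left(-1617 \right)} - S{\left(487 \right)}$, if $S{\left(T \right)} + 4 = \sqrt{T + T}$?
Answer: $-1248 - \sqrt{974} \approx -1279.2$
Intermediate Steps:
$h{\left(I \right)} = 365 + I$ ($h{\left(I \right)} = I - -365 = I + 365 = 365 + I$)
$S{\left(T \right)} = -4 + \sqrt{2} \sqrt{T}$ ($S{\left(T \right)} = -4 + \sqrt{T + T} = -4 + \sqrt{2 T} = -4 + \sqrt{2} \sqrt{T}$)
$h{\left(-1617 \right)} - S{\left(487 \right)} = \left(365 - 1617\right) - \left(-4 + \sqrt{2} \sqrt{487}\right) = -1252 - \left(-4 + \sqrt{974}\right) = -1252 + \left(4 - \sqrt{974}\right) = -1248 - \sqrt{974}$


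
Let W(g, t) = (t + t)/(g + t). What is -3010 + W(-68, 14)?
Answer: -81284/27 ≈ -3010.5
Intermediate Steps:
W(g, t) = 2*t/(g + t) (W(g, t) = (2*t)/(g + t) = 2*t/(g + t))
-3010 + W(-68, 14) = -3010 + 2*14/(-68 + 14) = -3010 + 2*14/(-54) = -3010 + 2*14*(-1/54) = -3010 - 14/27 = -81284/27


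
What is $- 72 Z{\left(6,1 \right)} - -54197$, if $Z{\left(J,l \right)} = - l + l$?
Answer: $54197$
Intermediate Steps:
$Z{\left(J,l \right)} = 0$
$- 72 Z{\left(6,1 \right)} - -54197 = \left(-72\right) 0 - -54197 = 0 + 54197 = 54197$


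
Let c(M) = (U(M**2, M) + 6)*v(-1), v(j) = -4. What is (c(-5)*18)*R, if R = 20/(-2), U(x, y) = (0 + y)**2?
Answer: 22320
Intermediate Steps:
U(x, y) = y**2
R = -10 (R = 20*(-1/2) = -10)
c(M) = -24 - 4*M**2 (c(M) = (M**2 + 6)*(-4) = (6 + M**2)*(-4) = -24 - 4*M**2)
(c(-5)*18)*R = ((-24 - 4*(-5)**2)*18)*(-10) = ((-24 - 4*25)*18)*(-10) = ((-24 - 100)*18)*(-10) = -124*18*(-10) = -2232*(-10) = 22320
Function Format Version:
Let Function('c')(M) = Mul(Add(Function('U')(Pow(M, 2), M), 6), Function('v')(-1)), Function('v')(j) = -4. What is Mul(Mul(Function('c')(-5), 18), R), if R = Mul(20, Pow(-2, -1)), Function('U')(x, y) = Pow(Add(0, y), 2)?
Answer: 22320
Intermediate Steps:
Function('U')(x, y) = Pow(y, 2)
R = -10 (R = Mul(20, Rational(-1, 2)) = -10)
Function('c')(M) = Add(-24, Mul(-4, Pow(M, 2))) (Function('c')(M) = Mul(Add(Pow(M, 2), 6), -4) = Mul(Add(6, Pow(M, 2)), -4) = Add(-24, Mul(-4, Pow(M, 2))))
Mul(Mul(Function('c')(-5), 18), R) = Mul(Mul(Add(-24, Mul(-4, Pow(-5, 2))), 18), -10) = Mul(Mul(Add(-24, Mul(-4, 25)), 18), -10) = Mul(Mul(Add(-24, -100), 18), -10) = Mul(Mul(-124, 18), -10) = Mul(-2232, -10) = 22320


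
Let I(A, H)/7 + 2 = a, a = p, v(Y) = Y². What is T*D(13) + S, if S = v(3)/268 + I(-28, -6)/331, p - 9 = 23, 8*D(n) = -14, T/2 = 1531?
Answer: -475282559/88708 ≈ -5357.8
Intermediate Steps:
T = 3062 (T = 2*1531 = 3062)
D(n) = -7/4 (D(n) = (⅛)*(-14) = -7/4)
p = 32 (p = 9 + 23 = 32)
a = 32
I(A, H) = 210 (I(A, H) = -14 + 7*32 = -14 + 224 = 210)
S = 59259/88708 (S = 3²/268 + 210/331 = 9*(1/268) + 210*(1/331) = 9/268 + 210/331 = 59259/88708 ≈ 0.66802)
T*D(13) + S = 3062*(-7/4) + 59259/88708 = -10717/2 + 59259/88708 = -475282559/88708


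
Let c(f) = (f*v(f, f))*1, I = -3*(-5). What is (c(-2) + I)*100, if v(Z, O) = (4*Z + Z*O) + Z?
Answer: 2700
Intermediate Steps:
I = 15
v(Z, O) = 5*Z + O*Z (v(Z, O) = (4*Z + O*Z) + Z = 5*Z + O*Z)
c(f) = f²*(5 + f) (c(f) = (f*(f*(5 + f)))*1 = (f²*(5 + f))*1 = f²*(5 + f))
(c(-2) + I)*100 = ((-2)²*(5 - 2) + 15)*100 = (4*3 + 15)*100 = (12 + 15)*100 = 27*100 = 2700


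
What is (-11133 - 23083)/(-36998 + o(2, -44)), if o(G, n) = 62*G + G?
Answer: 4277/4609 ≈ 0.92797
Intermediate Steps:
o(G, n) = 63*G
(-11133 - 23083)/(-36998 + o(2, -44)) = (-11133 - 23083)/(-36998 + 63*2) = -34216/(-36998 + 126) = -34216/(-36872) = -34216*(-1/36872) = 4277/4609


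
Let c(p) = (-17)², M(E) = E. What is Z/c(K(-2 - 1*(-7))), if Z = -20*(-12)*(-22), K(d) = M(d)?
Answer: -5280/289 ≈ -18.270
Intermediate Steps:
K(d) = d
Z = -5280 (Z = 240*(-22) = -5280)
c(p) = 289
Z/c(K(-2 - 1*(-7))) = -5280/289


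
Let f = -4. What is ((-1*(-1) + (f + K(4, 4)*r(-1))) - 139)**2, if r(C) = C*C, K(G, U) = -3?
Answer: 21025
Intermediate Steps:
r(C) = C**2
((-1*(-1) + (f + K(4, 4)*r(-1))) - 139)**2 = ((-1*(-1) + (-4 - 3*(-1)**2)) - 139)**2 = ((1 + (-4 - 3*1)) - 139)**2 = ((1 + (-4 - 3)) - 139)**2 = ((1 - 7) - 139)**2 = (-6 - 139)**2 = (-145)**2 = 21025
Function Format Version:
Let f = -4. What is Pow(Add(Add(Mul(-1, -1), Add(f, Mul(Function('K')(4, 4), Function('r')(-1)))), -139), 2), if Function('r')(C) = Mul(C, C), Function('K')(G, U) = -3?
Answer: 21025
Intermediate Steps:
Function('r')(C) = Pow(C, 2)
Pow(Add(Add(Mul(-1, -1), Add(f, Mul(Function('K')(4, 4), Function('r')(-1)))), -139), 2) = Pow(Add(Add(Mul(-1, -1), Add(-4, Mul(-3, Pow(-1, 2)))), -139), 2) = Pow(Add(Add(1, Add(-4, Mul(-3, 1))), -139), 2) = Pow(Add(Add(1, Add(-4, -3)), -139), 2) = Pow(Add(Add(1, -7), -139), 2) = Pow(Add(-6, -139), 2) = Pow(-145, 2) = 21025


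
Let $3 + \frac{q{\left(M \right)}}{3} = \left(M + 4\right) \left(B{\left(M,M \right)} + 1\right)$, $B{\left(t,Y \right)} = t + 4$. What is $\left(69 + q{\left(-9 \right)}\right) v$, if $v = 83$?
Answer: $9960$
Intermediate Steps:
$B{\left(t,Y \right)} = 4 + t$
$q{\left(M \right)} = -9 + 3 \left(4 + M\right) \left(5 + M\right)$ ($q{\left(M \right)} = -9 + 3 \left(M + 4\right) \left(\left(4 + M\right) + 1\right) = -9 + 3 \left(4 + M\right) \left(5 + M\right)$)
$\left(69 + q{\left(-9 \right)}\right) v = \left(69 + \left(51 + 3 \left(-9\right)^{2} + 27 \left(-9\right)\right)\right) 83 = \left(69 + \left(51 + 3 \cdot 81 - 243\right)\right) 83 = \left(69 + \left(51 + 243 - 243\right)\right) 83 = \left(69 + 51\right) 83 = 120 \cdot 83 = 9960$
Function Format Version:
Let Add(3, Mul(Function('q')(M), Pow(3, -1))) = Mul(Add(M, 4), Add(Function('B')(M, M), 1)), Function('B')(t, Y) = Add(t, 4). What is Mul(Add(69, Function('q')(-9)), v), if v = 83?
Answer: 9960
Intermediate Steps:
Function('B')(t, Y) = Add(4, t)
Function('q')(M) = Add(-9, Mul(3, Add(4, M), Add(5, M))) (Function('q')(M) = Add(-9, Mul(3, Mul(Add(M, 4), Add(Add(4, M), 1)))) = Add(-9, Mul(3, Mul(Add(4, M), Add(5, M)))) = Add(-9, Mul(3, Add(4, M), Add(5, M))))
Mul(Add(69, Function('q')(-9)), v) = Mul(Add(69, Add(51, Mul(3, Pow(-9, 2)), Mul(27, -9))), 83) = Mul(Add(69, Add(51, Mul(3, 81), -243)), 83) = Mul(Add(69, Add(51, 243, -243)), 83) = Mul(Add(69, 51), 83) = Mul(120, 83) = 9960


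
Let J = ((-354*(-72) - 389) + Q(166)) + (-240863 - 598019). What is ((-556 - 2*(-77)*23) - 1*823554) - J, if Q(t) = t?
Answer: -6951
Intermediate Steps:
J = -813617 (J = ((-354*(-72) - 389) + 166) + (-240863 - 598019) = ((25488 - 389) + 166) - 838882 = (25099 + 166) - 838882 = 25265 - 838882 = -813617)
((-556 - 2*(-77)*23) - 1*823554) - J = ((-556 - 2*(-77)*23) - 1*823554) - 1*(-813617) = ((-556 + 154*23) - 823554) + 813617 = ((-556 + 3542) - 823554) + 813617 = (2986 - 823554) + 813617 = -820568 + 813617 = -6951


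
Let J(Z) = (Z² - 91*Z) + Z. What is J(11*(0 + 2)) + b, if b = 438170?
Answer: 436674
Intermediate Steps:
J(Z) = Z² - 90*Z
J(11*(0 + 2)) + b = (11*(0 + 2))*(-90 + 11*(0 + 2)) + 438170 = (11*2)*(-90 + 11*2) + 438170 = 22*(-90 + 22) + 438170 = 22*(-68) + 438170 = -1496 + 438170 = 436674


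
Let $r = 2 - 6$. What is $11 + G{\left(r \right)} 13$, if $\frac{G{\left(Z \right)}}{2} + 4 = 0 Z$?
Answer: $-93$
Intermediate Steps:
$r = -4$ ($r = 2 - 6 = -4$)
$G{\left(Z \right)} = -8$ ($G{\left(Z \right)} = -8 + 2 \cdot 0 Z = -8 + 2 \cdot 0 = -8 + 0 = -8$)
$11 + G{\left(r \right)} 13 = 11 - 104 = -93$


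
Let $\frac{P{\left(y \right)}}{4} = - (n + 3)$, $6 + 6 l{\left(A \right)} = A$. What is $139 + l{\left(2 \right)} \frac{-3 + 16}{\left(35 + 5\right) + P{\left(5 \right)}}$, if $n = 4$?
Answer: $\frac{2489}{18} \approx 138.28$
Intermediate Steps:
$l{\left(A \right)} = -1 + \frac{A}{6}$
$P{\left(y \right)} = -28$ ($P{\left(y \right)} = 4 \left(- (4 + 3)\right) = 4 \left(\left(-1\right) 7\right) = 4 \left(-7\right) = -28$)
$139 + l{\left(2 \right)} \frac{-3 + 16}{\left(35 + 5\right) + P{\left(5 \right)}} = 139 + \left(-1 + \frac{1}{6} \cdot 2\right) \frac{-3 + 16}{\left(35 + 5\right) - 28} = 139 + \left(-1 + \frac{1}{3}\right) \frac{13}{40 - 28} = 139 - \frac{2 \cdot \frac{13}{12}}{3} = 139 - \frac{2 \cdot 13 \cdot \frac{1}{12}}{3} = 139 - \frac{13}{18} = \frac{2489}{18}$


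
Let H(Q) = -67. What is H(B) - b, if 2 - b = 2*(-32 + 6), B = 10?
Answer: -121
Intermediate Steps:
b = 54 (b = 2 - 2*(-32 + 6) = 2 - 2*(-26) = 2 - 1*(-52) = 2 + 52 = 54)
H(B) - b = -67 - 1*54 = -67 - 54 = -121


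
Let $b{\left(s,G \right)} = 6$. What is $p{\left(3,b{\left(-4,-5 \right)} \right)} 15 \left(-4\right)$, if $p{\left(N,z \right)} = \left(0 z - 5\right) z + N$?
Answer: $1620$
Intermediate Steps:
$p{\left(N,z \right)} = N - 5 z$ ($p{\left(N,z \right)} = \left(0 - 5\right) z + N = - 5 z + N = N - 5 z$)
$p{\left(3,b{\left(-4,-5 \right)} \right)} 15 \left(-4\right) = \left(3 - 30\right) 15 \left(-4\right) = \left(-27\right) 15 \left(-4\right) = \left(-405\right) \left(-4\right) = 1620$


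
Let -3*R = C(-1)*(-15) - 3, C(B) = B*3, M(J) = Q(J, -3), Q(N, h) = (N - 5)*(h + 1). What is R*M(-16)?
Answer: -588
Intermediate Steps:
Q(N, h) = (1 + h)*(-5 + N) (Q(N, h) = (-5 + N)*(1 + h) = (1 + h)*(-5 + N))
M(J) = 10 - 2*J (M(J) = -5 + J - 5*(-3) + J*(-3) = -5 + J + 15 - 3*J = 10 - 2*J)
C(B) = 3*B
R = -14 (R = -((3*(-1))*(-15) - 3)/3 = -(-3*(-15) - 3)/3 = -(45 - 3)/3 = -⅓*42 = -14)
R*M(-16) = -14*(10 - 2*(-16)) = -14*(10 + 32) = -14*42 = -588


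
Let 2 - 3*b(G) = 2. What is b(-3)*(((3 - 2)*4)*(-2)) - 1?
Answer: -1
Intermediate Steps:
b(G) = 0 (b(G) = 2/3 - 1/3*2 = 2/3 - 2/3 = 0)
b(-3)*(((3 - 2)*4)*(-2)) - 1 = 0*(((3 - 2)*4)*(-2)) - 1 = 0*((1*4)*(-2)) - 1 = 0*(4*(-2)) - 1 = 0*(-8) - 1 = 0 - 1 = -1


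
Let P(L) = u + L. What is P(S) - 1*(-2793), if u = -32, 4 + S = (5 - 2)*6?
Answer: 2775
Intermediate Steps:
S = 14 (S = -4 + (5 - 2)*6 = -4 + 3*6 = -4 + 18 = 14)
P(L) = -32 + L
P(S) - 1*(-2793) = (-32 + 14) - 1*(-2793) = -18 + 2793 = 2775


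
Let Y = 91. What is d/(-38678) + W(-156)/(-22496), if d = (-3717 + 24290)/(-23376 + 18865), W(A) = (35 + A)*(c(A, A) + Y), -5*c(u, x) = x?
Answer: 6450766533719/9812555997920 ≈ 0.65740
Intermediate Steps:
c(u, x) = -x/5
W(A) = (35 + A)*(91 - A/5) (W(A) = (35 + A)*(-A/5 + 91) = (35 + A)*(91 - A/5))
d = -20573/4511 (d = 20573/(-4511) = 20573*(-1/4511) = -20573/4511 ≈ -4.5606)
d/(-38678) + W(-156)/(-22496) = -20573/4511/(-38678) + (3185 + 84*(-156) - 1/5*(-156)**2)/(-22496) = -20573/4511*(-1/38678) + (3185 - 13104 - 1/5*24336)*(-1/22496) = 20573/174476458 + (3185 - 13104 - 24336/5)*(-1/22496) = 20573/174476458 - 73931/5*(-1/22496) = 20573/174476458 + 73931/112480 = 6450766533719/9812555997920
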